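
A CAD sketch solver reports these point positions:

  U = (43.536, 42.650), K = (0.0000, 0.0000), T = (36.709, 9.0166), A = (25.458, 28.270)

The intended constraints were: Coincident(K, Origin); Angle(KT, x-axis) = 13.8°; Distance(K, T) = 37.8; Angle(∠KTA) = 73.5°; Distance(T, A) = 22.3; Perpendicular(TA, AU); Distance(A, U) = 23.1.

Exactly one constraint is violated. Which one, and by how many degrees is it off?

Perpendicular(TA, AU) — off by 8.20°.

K = (0.00, 0.00) ✓; KT at 13.80° ✓; |KT| = 37.80 ✓; ∠KTA = 73.50° ✓; |TA| = 22.30 ✓; ∠(TA, AU) = 81.80° ✗; |AU| = 23.10 ✓.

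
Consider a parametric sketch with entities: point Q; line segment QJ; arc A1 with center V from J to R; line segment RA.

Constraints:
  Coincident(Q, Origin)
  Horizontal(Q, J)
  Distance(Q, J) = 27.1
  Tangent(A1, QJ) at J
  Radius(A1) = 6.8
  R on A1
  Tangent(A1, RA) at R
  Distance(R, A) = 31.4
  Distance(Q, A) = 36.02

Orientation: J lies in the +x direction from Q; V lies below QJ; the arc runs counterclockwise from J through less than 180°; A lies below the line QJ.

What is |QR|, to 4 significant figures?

21.17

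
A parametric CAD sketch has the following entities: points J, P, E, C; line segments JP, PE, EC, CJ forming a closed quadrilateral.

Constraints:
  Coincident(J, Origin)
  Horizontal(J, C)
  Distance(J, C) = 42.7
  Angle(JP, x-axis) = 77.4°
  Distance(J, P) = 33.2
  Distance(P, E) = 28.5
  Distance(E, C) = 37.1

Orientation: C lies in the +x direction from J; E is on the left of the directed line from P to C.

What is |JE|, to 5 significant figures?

50.809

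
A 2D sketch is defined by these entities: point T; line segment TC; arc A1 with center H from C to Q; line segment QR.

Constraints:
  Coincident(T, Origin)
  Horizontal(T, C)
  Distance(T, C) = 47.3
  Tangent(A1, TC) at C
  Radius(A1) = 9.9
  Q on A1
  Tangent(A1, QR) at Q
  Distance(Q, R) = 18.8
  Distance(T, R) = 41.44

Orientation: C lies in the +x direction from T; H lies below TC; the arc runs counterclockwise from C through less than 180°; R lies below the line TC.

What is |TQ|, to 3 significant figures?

38.4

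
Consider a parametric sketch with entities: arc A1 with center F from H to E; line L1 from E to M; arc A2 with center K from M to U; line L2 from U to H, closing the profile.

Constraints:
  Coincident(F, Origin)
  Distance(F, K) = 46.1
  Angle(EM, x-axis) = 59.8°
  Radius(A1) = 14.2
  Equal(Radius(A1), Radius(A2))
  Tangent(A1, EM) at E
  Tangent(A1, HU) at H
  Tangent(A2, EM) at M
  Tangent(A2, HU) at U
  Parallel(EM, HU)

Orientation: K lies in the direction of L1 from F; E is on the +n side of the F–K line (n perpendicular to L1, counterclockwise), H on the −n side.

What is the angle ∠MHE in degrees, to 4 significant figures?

58.36°

Tangency of A1 to both parallel lines with radius 14.2 puts E and H at F ± 14.2·n: E = (-12.27, 7.143), H = (12.27, -7.143). Equal radii place M and U the same way about K: M = K + 14.2·n = (10.92, 46.99), U = K − 14.2·n = (35.46, 32.70). Then cos ∠MHE = HM·HE / (|HM||HE|), giving 58.36°.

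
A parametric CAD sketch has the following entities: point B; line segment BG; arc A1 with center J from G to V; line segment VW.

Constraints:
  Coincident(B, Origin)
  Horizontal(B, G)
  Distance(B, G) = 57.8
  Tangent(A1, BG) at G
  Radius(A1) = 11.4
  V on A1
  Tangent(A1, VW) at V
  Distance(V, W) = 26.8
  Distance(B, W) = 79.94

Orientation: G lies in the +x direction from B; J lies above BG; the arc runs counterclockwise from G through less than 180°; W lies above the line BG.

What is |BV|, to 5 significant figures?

70.026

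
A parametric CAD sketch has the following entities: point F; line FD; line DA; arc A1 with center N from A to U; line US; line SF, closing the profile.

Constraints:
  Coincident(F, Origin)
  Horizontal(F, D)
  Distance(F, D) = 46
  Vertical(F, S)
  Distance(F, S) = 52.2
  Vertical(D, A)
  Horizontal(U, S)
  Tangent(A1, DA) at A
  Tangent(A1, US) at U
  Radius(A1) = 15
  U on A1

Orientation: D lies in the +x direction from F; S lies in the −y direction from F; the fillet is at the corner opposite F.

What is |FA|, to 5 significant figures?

59.159

F is at the origin; FD is horizontal with |FD| = 46.0 and D on the +x side, so D = (46.000, 0.0000). FS is vertical with |FS| = 52.2 and S on the −y side, so S = (0.0000, -52.200). The virtual corner opposite F is at (46.000, -52.200). Tangency of A1 to DA means the radius NA is perpendicular to DA and A1 meets US tangentially, so NU is at right angles to US, with radius 15.0, so the center N sits 15.0 in from both sides at N = (31.000, -37.200). That places the tangent points at A = (46.000, -37.200) on DA and U = (31.000, -52.200) on US. Then |FA| = |A − F| = 59.159.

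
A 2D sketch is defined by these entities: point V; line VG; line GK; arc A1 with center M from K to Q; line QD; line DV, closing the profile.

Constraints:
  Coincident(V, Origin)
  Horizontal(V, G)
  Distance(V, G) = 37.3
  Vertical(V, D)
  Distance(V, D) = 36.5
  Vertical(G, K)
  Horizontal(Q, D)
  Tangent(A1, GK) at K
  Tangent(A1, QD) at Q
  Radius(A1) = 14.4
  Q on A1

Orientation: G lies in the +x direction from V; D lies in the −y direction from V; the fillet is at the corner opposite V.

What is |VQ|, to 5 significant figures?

43.089

The virtual corner opposite V is at (37.300, -36.500). A1 meets GK tangentially, so MK is at right angles to GK and A1 meets QD tangentially, so MQ is at right angles to QD, with radius 14.4, so the center M sits 14.4 in from both sides at M = (22.900, -22.100). That places the tangent points at K = (37.300, -22.100) on GK and Q = (22.900, -36.500) on QD. Then |VQ| = |Q − V| = 43.089.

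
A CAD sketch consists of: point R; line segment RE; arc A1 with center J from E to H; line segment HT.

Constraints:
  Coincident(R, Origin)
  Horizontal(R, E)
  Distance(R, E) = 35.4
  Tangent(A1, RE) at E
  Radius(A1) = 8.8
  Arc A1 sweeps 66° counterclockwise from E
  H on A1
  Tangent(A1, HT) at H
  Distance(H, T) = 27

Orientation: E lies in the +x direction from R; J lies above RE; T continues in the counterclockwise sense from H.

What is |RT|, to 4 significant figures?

62.09

R is at the origin; RE is horizontal with |RE| = 35.4 and E on the +x side, so E = (35.40, 0.000). The tangent condition forces JE to be normal to RE, so J = E + (0, 8.8) = (35.40, 8.800). On A1, E sits at bearing -90° from J; a 66° counterclockwise sweep puts H at bearing -24°, so H = J + 8.8·(cos -24°, sin -24°) = (43.44, 5.221). A1 meets HT tangentially, so JH is at right angles to HT, so HT runs along (−sin -24°, cos -24°); with |HT| = 27.0, T = (54.42, 29.89). Then |RT| = |T − R| = 62.09.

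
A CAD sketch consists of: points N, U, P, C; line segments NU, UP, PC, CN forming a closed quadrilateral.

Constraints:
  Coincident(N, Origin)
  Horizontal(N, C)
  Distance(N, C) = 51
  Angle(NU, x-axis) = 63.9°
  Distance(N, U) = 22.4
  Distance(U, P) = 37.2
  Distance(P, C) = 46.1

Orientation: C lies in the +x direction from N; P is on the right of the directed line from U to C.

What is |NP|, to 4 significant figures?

18.90

N is at the origin; N and C share the same y with |NC| = 51.0 and C in +x, so C = (51.0, 0). NU runs at 63.9° with |NU| = 22.4, so U = (9.855, 20.12). P is determined by |UP| = 37.2 and |PC| = 46.1 together: it lies at the intersection of circle(U, 37.2) and circle(C, 46.1). With |UC| = 45.80, the foot of the radical line on UC is 14.81 from U and the perpendicular offset is √(37.2² − 14.81²) = 34.13. Taking the right-of-UC solution: P = (8.167, -17.05).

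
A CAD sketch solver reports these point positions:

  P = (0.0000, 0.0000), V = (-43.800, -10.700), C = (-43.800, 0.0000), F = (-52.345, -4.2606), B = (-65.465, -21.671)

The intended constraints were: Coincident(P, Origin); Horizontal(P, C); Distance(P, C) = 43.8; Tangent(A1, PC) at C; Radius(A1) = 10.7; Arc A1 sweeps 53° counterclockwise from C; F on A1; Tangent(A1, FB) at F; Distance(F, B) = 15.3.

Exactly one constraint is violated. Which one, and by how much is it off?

Distance(F, B) = 15.3 — off by 6.50.

P = (0.00, 0.00) ✓; P.y = 0.00, C.y = 0.00 ✓; |PC| = 43.80 ✓; ∠(VC, CP) = 90.00° ✓; |VC| = 10.70 ✓; bearing(V→F) − bearing(V→C) = 53.00° ✓; |VF| = 10.70 ✓; ∠(VF, FB) = 90.00° ✓; |FB| = 21.80 ✗.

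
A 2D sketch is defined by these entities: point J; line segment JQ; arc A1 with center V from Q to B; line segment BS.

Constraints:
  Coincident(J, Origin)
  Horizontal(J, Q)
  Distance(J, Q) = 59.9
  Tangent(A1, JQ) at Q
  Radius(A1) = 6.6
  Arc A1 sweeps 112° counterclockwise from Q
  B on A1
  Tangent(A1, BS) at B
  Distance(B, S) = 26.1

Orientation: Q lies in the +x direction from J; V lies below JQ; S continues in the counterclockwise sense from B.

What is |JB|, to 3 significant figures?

54.5

J is at the origin; J and Q share the same y with |JQ| = 59.9 and Q on the +x side, so Q = (59.9, 0.00). Tangency of A1 to JQ means the radius VQ is perpendicular to JQ, so V = Q + (0, -6.6) = (59.9, -6.60). On A1, Q sits at bearing 90° from V; a 112° counterclockwise sweep puts B at bearing 202°, so B = V + 6.6·(cos 202°, sin 202°) = (53.8, -9.07). Then |JB| = |B − J| = 54.5.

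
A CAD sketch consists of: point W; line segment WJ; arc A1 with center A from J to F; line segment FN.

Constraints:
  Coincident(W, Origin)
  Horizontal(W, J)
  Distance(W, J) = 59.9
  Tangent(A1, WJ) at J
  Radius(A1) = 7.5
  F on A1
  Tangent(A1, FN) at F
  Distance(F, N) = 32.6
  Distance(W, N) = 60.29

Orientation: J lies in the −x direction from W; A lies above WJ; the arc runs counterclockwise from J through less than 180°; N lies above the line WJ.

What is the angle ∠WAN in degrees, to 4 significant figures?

73.78°

W is at the origin; W and J share the same y with |WJ| = 59.9 and J on the −x side, so J = (-59.90, 0.000). A1 meets WJ tangentially, so AJ is at right angles to WJ, so A = J + (0, 7.5) = (-59.90, 7.500). Since AF ⟂ FN (tangency), |AN| = √(7.5² + 32.6²) = 33.45 regardless of where F sits on A1. So N lies on both circle(W, 60.29) and circle(A, 33.45); the above-WJ intersection is N = (-46.64, 38.21). F is the foot of the tangent from N: F = (-52.52, 6.146).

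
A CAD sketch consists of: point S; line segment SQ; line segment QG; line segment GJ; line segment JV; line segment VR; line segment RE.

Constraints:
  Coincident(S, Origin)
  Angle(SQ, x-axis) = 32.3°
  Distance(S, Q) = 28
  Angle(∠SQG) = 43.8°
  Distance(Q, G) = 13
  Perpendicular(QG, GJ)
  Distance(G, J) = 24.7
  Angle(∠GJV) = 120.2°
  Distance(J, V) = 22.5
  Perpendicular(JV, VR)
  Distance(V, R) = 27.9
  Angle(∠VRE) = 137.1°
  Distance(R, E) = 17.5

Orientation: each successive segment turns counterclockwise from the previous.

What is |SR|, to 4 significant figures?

41.37

S is at the origin; SQ runs at 32.3° with length 28.0, so Q = (23.67, 14.96). ∠SQG = 43.8° gives QG at 168.5° from the x-axis; with |QG| = 13.0, G = (10.93, 17.55). QG is perpendicular to GJ, so GJ runs at -101.5°; with |GJ| = 24.7, J = (6.004, -6.650). ∠GJV = 120.2° gives JV at -41.70° from the x-axis; with |JV| = 22.5, V = (22.80, -21.62). JV ⟂ VR, so VR runs at 48.30°; with |VR| = 27.9, R = (41.36, -0.7870). Then |SR| = |R − S| = 41.37.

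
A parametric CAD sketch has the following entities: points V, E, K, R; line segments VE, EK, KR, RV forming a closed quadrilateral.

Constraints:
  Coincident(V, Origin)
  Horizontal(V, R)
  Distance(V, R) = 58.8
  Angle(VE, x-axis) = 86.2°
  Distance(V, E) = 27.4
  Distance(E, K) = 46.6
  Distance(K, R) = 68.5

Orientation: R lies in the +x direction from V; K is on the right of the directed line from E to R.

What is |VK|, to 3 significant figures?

19.7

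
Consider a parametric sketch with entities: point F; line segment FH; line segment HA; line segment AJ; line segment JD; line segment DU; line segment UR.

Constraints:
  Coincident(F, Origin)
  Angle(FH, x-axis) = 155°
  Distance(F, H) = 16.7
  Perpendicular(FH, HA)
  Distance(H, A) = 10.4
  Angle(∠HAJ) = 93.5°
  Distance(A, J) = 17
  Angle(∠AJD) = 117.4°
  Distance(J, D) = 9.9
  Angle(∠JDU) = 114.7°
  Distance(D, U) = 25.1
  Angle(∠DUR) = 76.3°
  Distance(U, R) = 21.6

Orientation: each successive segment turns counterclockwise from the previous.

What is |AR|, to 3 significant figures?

13.8

F is at the origin; FH runs at 155.0° with length 16.7, so H = (-15.1, 7.06). FH ⟂ HA, so HA runs at -115°; with |HA| = 10.4, A = (-19.5, -2.37). ∠HAJ = 93.5° gives AJ at -28.5° from the x-axis; with |AJ| = 17.0, J = (-4.59, -10.5). ∠AJD = 117.4° gives JD at 34.1° from the x-axis; with |JD| = 9.9, D = (3.61, -4.93). ∠JDU = 114.7° gives DU at 99.4° from the x-axis; with |DU| = 25.1, U = (-0.492, 19.8). ∠DUR = 76.3° gives UR at -157° from the x-axis; with |UR| = 21.6, R = (-20.4, 11.4). Then |AR| = |R − A| = 13.8.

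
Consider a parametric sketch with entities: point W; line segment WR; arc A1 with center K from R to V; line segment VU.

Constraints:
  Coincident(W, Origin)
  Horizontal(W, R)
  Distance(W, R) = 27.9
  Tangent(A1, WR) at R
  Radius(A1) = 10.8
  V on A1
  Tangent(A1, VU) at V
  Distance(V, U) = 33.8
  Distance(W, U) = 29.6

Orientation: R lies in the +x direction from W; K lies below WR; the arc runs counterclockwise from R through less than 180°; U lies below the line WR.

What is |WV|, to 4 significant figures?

20.04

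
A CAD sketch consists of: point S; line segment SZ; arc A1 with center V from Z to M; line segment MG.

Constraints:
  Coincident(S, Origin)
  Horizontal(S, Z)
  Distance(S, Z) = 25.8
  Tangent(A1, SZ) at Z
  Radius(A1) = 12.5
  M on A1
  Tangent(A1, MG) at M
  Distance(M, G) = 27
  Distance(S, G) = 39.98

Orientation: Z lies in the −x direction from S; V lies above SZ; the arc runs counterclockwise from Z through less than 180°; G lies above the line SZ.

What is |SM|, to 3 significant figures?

17.6

S is at the origin; SZ is horizontal with |SZ| = 25.8 and Z on the −x side, so Z = (-25.8, 0.00). Tangency of A1 to SZ means the radius VZ is perpendicular to SZ, so V = Z + (0, 12.5) = (-25.8, 12.5). Since VM ⟂ MG (tangency), |VG| = √(12.5² + 27.0²) = 29.8 regardless of where M sits on A1. So G lies on both circle(S, 39.98) and circle(V, 29.8); the above-SZ intersection is G = (-11.1, 38.4). M is the foot of the tangent from G: M = (-13.3, 11.5).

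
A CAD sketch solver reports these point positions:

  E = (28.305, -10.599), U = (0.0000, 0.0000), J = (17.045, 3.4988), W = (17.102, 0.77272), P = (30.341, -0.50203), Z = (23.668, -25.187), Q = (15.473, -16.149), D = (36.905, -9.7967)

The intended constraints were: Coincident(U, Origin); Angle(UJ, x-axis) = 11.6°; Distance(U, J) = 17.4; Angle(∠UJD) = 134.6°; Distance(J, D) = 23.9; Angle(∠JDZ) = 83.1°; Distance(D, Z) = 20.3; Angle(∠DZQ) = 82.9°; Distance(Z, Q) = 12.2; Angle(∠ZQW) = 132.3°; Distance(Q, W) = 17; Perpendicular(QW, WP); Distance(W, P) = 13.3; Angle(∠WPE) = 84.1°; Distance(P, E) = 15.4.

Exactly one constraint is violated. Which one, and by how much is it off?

Distance(P, E) = 15.4 — off by 5.10.

U = (0.00, 0.00) ✓; UJ at 11.60° ✓; |UJ| = 17.40 ✓; ∠UJD = 134.6° ✓; |JD| = 23.90 ✓; ∠JDZ = 83.10° ✓; |DZ| = 20.30 ✓; ∠DZQ = 82.90° ✓; |ZQ| = 12.20 ✓; ∠ZQW = 132.3° ✓; |QW| = 17.00 ✓; ∠(QW, WP) = 90.00° ✓; |WP| = 13.30 ✓; ∠WPE = 84.10° ✓; |PE| = 10.30 ✗.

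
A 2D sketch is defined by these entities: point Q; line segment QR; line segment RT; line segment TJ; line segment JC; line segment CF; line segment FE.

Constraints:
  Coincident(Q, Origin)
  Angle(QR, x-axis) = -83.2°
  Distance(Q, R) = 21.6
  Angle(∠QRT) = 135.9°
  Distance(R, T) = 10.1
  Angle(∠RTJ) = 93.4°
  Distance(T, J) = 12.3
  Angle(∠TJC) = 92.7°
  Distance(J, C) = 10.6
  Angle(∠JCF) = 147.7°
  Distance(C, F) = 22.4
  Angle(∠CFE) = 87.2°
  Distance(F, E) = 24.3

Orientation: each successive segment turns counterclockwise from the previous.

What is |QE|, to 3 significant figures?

33.6

∠JCF = 147.7° gives CF at 167° from the x-axis; with |CF| = 22.4, F = (-10.6, -6.23). ∠CFE = 87.2° gives FE at -100° from the x-axis; with |FE| = 24.3, E = (-14.9, -30.2). Then |QE| = |E − Q| = 33.6.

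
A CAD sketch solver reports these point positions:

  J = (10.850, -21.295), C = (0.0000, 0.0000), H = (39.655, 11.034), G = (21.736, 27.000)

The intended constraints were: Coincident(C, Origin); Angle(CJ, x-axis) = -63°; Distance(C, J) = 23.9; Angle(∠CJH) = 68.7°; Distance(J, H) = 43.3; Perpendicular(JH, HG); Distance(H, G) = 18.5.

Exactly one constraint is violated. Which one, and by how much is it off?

Distance(H, G) = 18.5 — off by 5.50.

C = (0.00, 0.00) ✓; CJ at -63.00° ✓; |CJ| = 23.90 ✓; ∠CJH = 68.70° ✓; |JH| = 43.30 ✓; ∠(JH, HG) = 90.00° ✓; |HG| = 24.00 ✗.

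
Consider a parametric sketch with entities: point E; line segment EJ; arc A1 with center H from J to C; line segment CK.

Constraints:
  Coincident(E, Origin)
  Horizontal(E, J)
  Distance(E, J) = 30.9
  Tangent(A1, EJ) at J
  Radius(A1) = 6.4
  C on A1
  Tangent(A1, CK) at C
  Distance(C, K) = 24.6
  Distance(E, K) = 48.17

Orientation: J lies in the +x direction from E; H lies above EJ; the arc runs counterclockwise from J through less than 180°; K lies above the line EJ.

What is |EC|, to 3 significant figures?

37.9

E is at the origin; E and J share the same y with |EJ| = 30.9 and J on the +x side, so J = (30.9, 0.00). A1 meets EJ tangentially, so HJ is at right angles to EJ, so H = J + (0, 6.4) = (30.9, 6.40). Since HC ⟂ CK (tangency), |HK| = √(6.4² + 24.6²) = 25.4 regardless of where C sits on A1. So K lies on both circle(E, 48.17) and circle(H, 25.4); the above-EJ intersection is K = (36.8, 31.1). C is the foot of the tangent from K: C = (37.3, 6.54).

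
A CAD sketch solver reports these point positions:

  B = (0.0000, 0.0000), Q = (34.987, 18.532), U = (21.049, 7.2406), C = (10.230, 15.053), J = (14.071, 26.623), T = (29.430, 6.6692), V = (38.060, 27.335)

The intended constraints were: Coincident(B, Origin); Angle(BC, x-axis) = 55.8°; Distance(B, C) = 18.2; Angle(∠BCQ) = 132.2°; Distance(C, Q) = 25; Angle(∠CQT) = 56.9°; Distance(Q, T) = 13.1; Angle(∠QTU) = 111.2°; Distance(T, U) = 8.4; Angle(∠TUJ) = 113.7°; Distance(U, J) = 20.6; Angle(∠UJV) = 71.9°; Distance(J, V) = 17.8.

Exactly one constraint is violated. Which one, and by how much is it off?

Distance(J, V) = 17.8 — off by 6.20.

B = (0.00, 0.00) ✓; BC at 55.80° ✓; |BC| = 18.20 ✓; ∠BCQ = 132.2° ✓; |CQ| = 25.00 ✓; ∠CQT = 56.90° ✓; |QT| = 13.10 ✓; ∠QTU = 111.2° ✓; |TU| = 8.400 ✓; ∠TUJ = 113.7° ✓; |UJ| = 20.60 ✓; ∠UJV = 71.90° ✓; |JV| = 24.00 ✗.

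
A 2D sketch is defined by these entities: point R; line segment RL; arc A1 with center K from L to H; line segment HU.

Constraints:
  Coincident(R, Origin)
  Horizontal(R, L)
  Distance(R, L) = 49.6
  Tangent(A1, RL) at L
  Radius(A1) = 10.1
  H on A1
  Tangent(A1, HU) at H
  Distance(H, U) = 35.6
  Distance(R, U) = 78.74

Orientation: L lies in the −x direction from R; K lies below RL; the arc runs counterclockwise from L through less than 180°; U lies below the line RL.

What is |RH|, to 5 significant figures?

60.133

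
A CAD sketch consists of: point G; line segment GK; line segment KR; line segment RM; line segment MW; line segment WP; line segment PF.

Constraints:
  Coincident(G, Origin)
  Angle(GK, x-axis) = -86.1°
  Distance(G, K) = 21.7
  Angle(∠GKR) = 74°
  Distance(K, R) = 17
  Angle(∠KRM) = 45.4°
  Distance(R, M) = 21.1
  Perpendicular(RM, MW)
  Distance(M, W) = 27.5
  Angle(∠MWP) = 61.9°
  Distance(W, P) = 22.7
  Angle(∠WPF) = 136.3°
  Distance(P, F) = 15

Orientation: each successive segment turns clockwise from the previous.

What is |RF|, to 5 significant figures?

4.4241

G is at the origin; GK runs at -86.1° with length 21.7, so K = (1.4759, -21.650). ∠GKR = 74.0° gives KR at 167.90° from the x-axis; with |KR| = 17.0, R = (-15.146, -18.086). ∠KRM = 45.4° gives RM at 33.300° from the x-axis; with |RM| = 21.1, M = (2.4892, -6.5019). RM ⟂ MW, so MW runs at -56.700°; with |MW| = 27.5, W = (17.587, -29.487). ∠MWP = 61.9° gives WP at -174.80° from the x-axis; with |WP| = 22.7, P = (-5.0193, -31.544). ∠WPF = 136.3° gives PF at 141.50° from the x-axis; with |PF| = 15.0, F = (-16.758, -22.206). Then |RF| = |F − R| = 4.4241.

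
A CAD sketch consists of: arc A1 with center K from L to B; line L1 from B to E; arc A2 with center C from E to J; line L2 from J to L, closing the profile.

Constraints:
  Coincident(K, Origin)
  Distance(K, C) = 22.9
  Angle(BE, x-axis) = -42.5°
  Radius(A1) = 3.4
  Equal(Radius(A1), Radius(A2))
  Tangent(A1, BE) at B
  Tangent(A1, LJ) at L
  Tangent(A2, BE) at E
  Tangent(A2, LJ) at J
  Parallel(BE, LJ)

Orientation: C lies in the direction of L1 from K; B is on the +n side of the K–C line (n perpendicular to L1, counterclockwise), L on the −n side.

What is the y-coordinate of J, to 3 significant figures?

-18.0

The slot axis is L1's direction at -42.5°, so u = (cos -42.5°, sin -42.5°) = (0.737, -0.676) and n = (−sin -42.5°, cos -42.5°) = (0.676, 0.737). K is at the origin and C lies 22.9 along u from K, so C = 22.9·u = (16.9, -15.5). Tangency of A1 to both parallel lines with radius 3.4 puts B and L at K ± 3.4·n: B = (2.30, 2.51), L = (-2.30, -2.51). Equal radii place E and J the same way about C: E = C + 3.4·n = (19.2, -13.0), J = C − 3.4·n = (14.6, -18.0). So J.y = -18.0.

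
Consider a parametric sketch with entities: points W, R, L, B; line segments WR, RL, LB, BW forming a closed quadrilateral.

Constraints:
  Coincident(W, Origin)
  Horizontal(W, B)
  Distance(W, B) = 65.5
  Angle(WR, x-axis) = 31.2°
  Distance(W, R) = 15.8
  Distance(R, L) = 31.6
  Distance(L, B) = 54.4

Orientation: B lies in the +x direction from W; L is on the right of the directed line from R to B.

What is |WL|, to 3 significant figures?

28.4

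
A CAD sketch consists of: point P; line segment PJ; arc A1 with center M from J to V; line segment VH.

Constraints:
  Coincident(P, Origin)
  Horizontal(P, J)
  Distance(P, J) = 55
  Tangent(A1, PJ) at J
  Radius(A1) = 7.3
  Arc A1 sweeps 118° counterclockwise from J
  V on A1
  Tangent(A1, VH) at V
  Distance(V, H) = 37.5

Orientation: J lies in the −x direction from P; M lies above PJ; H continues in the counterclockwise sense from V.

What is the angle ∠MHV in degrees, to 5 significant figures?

11.016°

P is at the origin; PJ is horizontal with |PJ| = 55.0 and J on the −x side, so J = (-55.000, 0.0000). Tangency of A1 to PJ means the radius MJ is perpendicular to PJ, so M = J + (0, 7.3) = (-55.000, 7.3000). On A1, J sits at bearing -90° from M; a 118° counterclockwise sweep puts V at bearing 28°, so V = M + 7.3·(cos 28°, sin 28°) = (-48.554, 10.727). A1 meets VH tangentially, so MV is at right angles to VH, so VH runs along (−sin 28°, cos 28°); with |VH| = 37.5, H = (-66.160, 43.838). Then cos ∠MHV = HM·HV / (|HM||HV|), giving 11.016°.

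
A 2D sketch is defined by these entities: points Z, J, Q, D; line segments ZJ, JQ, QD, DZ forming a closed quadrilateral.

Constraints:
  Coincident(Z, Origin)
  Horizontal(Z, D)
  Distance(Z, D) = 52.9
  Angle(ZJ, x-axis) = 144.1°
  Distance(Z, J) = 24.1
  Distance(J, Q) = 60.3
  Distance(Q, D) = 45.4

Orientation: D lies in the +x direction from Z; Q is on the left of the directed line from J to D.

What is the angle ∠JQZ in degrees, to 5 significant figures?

23.505°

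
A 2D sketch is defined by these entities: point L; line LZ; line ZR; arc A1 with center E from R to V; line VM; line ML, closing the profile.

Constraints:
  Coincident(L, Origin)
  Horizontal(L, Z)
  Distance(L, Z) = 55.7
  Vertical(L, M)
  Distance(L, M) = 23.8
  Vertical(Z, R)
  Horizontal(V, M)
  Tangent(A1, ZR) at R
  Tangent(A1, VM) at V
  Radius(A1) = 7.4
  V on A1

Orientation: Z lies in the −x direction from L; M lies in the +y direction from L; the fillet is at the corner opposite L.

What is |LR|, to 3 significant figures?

58.1

L is at the origin; L and Z share the same y with |LZ| = 55.7 and Z on the −x side, so Z = (-55.7, 0.00). L and M share the same x with |LM| = 23.8 and M on the +y side, so M = (0.00, 23.8). The virtual corner opposite L is at (-55.7, 23.8). Tangency of A1 to ZR means the radius ER is perpendicular to ZR and since A1 is tangent to VM there, EV ⟂ VM, with radius 7.4, so the center E sits 7.4 in from both sides at E = (-48.3, 16.4). That places the tangent points at R = (-55.7, 16.4) on ZR and V = (-48.3, 23.8) on VM. Then |LR| = |R − L| = 58.1.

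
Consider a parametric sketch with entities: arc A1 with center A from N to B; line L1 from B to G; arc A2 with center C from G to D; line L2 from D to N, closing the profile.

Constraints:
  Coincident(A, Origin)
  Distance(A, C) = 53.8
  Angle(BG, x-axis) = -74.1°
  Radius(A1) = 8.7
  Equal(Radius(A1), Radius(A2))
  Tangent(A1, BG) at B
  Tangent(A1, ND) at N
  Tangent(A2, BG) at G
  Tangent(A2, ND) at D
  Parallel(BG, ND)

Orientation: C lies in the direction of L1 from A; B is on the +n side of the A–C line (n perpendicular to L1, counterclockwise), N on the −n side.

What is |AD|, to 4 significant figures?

54.50

Tangency of A1 to both parallel lines with radius 8.7 puts B and N at A ± 8.7·n: B = (8.367, 2.383), N = (-8.367, -2.383). Equal radii place G and D the same way about C: G = C + 8.7·n = (23.11, -49.36), D = C − 8.7·n = (6.372, -54.13). Then |AD| = |D − A| = 54.50.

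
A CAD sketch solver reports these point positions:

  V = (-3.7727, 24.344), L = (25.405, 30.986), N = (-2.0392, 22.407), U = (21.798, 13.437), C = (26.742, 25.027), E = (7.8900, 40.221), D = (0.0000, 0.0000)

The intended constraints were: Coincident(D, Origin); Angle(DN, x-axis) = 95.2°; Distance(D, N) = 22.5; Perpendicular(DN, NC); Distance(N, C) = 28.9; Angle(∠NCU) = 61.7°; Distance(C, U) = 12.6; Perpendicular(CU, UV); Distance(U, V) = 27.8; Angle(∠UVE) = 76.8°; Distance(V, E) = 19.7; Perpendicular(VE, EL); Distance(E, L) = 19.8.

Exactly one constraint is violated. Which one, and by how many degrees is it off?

Perpendicular(VE, EL) — off by 8.50°.

D = (0.00, 0.00) ✓; DN at 95.20° ✓; |DN| = 22.50 ✓; ∠(DN, NC) = 90.00° ✓; |NC| = 28.90 ✓; ∠NCU = 61.70° ✓; |CU| = 12.60 ✓; ∠(CU, UV) = 90.00° ✓; |UV| = 27.80 ✓; ∠UVE = 76.80° ✓; |VE| = 19.70 ✓; ∠(VE, EL) = 81.50° ✗; |EL| = 19.80 ✓.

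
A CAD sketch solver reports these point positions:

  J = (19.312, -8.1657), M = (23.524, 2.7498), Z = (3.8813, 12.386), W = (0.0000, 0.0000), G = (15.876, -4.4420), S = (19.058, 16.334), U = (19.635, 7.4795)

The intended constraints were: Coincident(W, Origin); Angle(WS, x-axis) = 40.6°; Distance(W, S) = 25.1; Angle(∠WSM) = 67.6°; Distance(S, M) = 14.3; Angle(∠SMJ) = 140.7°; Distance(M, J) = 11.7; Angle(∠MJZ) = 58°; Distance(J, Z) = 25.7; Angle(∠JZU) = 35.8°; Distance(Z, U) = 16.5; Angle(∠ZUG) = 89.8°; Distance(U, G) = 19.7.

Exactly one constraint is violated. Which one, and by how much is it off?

Distance(U, G) = 19.7 — off by 7.20.

W = (0.00, 0.00) ✓; WS at 40.60° ✓; |WS| = 25.10 ✓; ∠WSM = 67.60° ✓; |SM| = 14.30 ✓; ∠SMJ = 140.7° ✓; |MJ| = 11.70 ✓; ∠MJZ = 58.00° ✓; |JZ| = 25.70 ✓; ∠JZU = 35.80° ✓; |ZU| = 16.50 ✓; ∠ZUG = 89.80° ✓; |UG| = 12.50 ✗.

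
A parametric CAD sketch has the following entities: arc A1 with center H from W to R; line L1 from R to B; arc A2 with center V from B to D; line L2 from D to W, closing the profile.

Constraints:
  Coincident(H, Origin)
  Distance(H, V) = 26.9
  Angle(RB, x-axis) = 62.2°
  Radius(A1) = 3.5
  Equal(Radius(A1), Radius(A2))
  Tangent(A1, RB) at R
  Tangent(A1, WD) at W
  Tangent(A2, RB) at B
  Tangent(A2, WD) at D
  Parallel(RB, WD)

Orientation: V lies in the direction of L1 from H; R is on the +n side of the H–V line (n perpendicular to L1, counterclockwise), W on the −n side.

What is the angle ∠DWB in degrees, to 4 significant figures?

14.59°

The slot axis is L1's direction at 62.2°, so u = (cos 62.2°, sin 62.2°) = (0.4664, 0.8846) and n = (−sin 62.2°, cos 62.2°) = (-0.8846, 0.4664). H is at the origin and V lies 26.9 along u from H, so V = 26.9·u = (12.55, 23.80). Tangency of A1 to both parallel lines with radius 3.5 puts R and W at H ± 3.5·n: R = (-3.096, 1.632), W = (3.096, -1.632). Equal radii place B and D the same way about V: B = V + 3.5·n = (9.450, 25.43), D = V − 3.5·n = (15.64, 22.16). Then cos ∠DWB = WD·WB / (|WD||WB|), giving 14.59°.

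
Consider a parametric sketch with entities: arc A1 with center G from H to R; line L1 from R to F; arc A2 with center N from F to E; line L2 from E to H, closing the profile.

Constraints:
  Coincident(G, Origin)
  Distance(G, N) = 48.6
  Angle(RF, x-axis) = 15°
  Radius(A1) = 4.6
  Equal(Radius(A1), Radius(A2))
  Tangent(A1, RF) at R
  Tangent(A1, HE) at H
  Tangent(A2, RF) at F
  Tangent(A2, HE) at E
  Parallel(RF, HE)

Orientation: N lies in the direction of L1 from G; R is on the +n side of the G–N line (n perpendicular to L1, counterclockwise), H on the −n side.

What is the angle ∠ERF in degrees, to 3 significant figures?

10.7°

The slot axis is L1's direction at 15.0°, so u = (cos 15.0°, sin 15.0°) = (0.966, 0.259) and n = (−sin 15.0°, cos 15.0°) = (-0.259, 0.966). G is at the origin and N lies 48.6 along u from G, so N = 48.6·u = (46.9, 12.6). Tangency of A1 to both parallel lines with radius 4.6 puts R and H at G ± 4.6·n: R = (-1.19, 4.44), H = (1.19, -4.44). Equal radii place F and E the same way about N: F = N + 4.6·n = (45.8, 17.0), E = N − 4.6·n = (48.1, 8.14). Then cos ∠ERF = RE·RF / (|RE||RF|), giving 10.7°.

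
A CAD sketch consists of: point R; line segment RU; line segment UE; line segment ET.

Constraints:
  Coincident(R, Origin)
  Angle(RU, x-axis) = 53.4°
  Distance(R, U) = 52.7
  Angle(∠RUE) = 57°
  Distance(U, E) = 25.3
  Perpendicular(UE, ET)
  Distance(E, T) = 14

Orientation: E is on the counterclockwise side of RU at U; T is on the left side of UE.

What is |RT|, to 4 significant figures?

30.39

R is at the origin; RU runs at 53.4° with length 52.7, so U = 52.7·(cos 53.4°, sin 53.4°) = (31.42, 42.31). ∠RUE = 57.0°, so UE runs at 53.4° + (180° − 57.0°) = 176.4° from the x-axis; with |UE| = 25.3, E = U + 25.3·(cos 176.4°, sin 176.4°) = (6.171, 43.90). The perpendicularity gives ET at right angles to UE; with |ET| = 14.0 on the left of UE, T = E + 14.0·(-0.06279, -0.9980) = (5.292, 29.92). Then |RT| = |T − R| = 30.39.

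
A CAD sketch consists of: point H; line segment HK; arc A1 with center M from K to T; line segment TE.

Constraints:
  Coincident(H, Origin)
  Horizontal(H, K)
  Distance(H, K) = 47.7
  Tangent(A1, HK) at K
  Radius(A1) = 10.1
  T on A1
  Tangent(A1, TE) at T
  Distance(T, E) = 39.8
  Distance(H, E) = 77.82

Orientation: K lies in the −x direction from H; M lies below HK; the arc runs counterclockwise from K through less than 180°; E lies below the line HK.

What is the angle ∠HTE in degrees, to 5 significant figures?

102.94°

H is at the origin; HK is horizontal with |HK| = 47.7 and K on the −x side, so K = (-47.700, 0.0000). Tangency of A1 to HK means the radius MK is perpendicular to HK, so M = K + (0, -10.1) = (-47.700, -10.100). Since MT ⟂ TE (tangency), |ME| = √(10.1² + 39.8²) = 41.062 regardless of where T sits on A1. So E lies on both circle(H, 77.82) and circle(M, 41.062); the below-HK intersection is E = (-60.313, -49.176). T is the foot of the tangent from E: T = (-57.780, -9.4571).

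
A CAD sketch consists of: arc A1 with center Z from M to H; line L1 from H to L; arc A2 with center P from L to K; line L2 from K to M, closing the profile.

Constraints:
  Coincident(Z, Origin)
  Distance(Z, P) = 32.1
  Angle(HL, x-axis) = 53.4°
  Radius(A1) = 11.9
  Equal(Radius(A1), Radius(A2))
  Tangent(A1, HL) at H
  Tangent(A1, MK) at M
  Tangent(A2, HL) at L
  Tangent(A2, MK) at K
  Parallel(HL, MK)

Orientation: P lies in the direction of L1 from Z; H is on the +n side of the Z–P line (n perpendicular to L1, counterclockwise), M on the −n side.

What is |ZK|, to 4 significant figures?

34.23

The slot axis is L1's direction at 53.4°, so u = (cos 53.4°, sin 53.4°) = (0.5962, 0.8028) and n = (−sin 53.4°, cos 53.4°) = (-0.8028, 0.5962). Z is at the origin and P lies 32.1 along u from Z, so P = 32.1·u = (19.14, 25.77). Tangency of A1 to both parallel lines with radius 11.9 puts H and M at Z ± 11.9·n: H = (-9.554, 7.095), M = (9.554, -7.095). Equal radii place L and K the same way about P: L = P + 11.9·n = (9.585, 32.87), K = P − 11.9·n = (28.69, 18.68). Then |ZK| = |K − Z| = 34.23.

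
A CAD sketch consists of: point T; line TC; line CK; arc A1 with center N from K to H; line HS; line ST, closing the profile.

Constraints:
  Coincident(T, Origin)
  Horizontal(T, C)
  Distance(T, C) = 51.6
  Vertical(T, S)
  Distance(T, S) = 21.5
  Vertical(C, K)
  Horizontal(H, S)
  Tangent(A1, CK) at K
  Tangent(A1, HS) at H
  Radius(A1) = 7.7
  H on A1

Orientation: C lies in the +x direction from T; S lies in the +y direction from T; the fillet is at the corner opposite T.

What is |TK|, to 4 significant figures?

53.41

T is at the origin; TC is horizontal with |TC| = 51.6 and C on the +x side, so C = (51.60, 0.000). TS is vertical with |TS| = 21.5 and S on the +y side, so S = (0.000, 21.50). The virtual corner opposite T is at (51.60, 21.50). Tangency of A1 to CK means the radius NK is perpendicular to CK and the tangent condition forces NH to be normal to HS, with radius 7.7, so the center N sits 7.7 in from both sides at N = (43.90, 13.80). That places the tangent points at K = (51.60, 13.80) on CK and H = (43.90, 21.50) on HS. Then |TK| = |K − T| = 53.41.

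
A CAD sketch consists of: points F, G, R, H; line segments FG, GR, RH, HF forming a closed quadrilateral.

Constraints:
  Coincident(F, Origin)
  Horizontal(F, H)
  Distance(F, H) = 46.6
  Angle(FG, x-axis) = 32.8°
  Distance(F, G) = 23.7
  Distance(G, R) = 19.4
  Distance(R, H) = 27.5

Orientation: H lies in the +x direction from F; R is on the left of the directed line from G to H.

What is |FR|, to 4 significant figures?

43.04

Checks: |GR| = 19.40 ✓; |RH| = 27.50 ✓.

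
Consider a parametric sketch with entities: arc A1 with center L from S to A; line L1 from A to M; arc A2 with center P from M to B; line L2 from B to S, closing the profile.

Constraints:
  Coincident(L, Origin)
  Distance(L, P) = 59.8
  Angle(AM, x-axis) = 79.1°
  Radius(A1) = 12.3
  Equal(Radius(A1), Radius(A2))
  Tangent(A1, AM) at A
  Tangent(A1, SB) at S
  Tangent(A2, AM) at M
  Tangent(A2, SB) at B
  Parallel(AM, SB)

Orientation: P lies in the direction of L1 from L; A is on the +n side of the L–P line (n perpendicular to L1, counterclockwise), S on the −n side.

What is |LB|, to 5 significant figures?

61.052

The slot axis is L1's direction at 79.1°, so u = (cos 79.1°, sin 79.1°) = (0.18910, 0.98196) and n = (−sin 79.1°, cos 79.1°) = (-0.98196, 0.18910). L is at the origin and P lies 59.8 along u from L, so P = 59.8·u = (11.308, 58.721). Tangency of A1 to both parallel lines with radius 12.3 puts A and S at L ± 12.3·n: A = (-12.078, 2.3259), S = (12.078, -2.3259). Equal radii place M and B the same way about P: M = P + 12.3·n = (-0.77018, 61.047), B = P − 12.3·n = (23.386, 56.395). Then |LB| = |B − L| = 61.052.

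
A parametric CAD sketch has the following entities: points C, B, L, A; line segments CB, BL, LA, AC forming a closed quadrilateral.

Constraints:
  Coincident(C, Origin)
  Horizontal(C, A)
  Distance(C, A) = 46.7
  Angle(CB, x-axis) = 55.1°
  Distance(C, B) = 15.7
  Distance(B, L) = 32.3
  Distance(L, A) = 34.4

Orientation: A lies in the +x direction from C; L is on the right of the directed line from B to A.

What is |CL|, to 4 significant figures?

25.33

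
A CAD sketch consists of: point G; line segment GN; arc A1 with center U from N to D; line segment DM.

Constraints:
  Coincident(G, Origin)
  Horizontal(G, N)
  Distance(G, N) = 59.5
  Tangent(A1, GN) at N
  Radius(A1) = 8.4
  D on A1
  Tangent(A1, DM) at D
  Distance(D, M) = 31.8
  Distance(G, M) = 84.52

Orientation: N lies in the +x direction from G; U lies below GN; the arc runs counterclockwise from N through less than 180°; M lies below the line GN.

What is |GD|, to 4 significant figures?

55.46

G is at the origin; G and N share the same y with |GN| = 59.5 and N on the +x side, so N = (59.50, 0.000). The tangent condition forces UN to be normal to GN, so U = N + (0, -8.4) = (59.50, -8.400). Since UD ⟂ DM (tangency), |UM| = √(8.4² + 31.8²) = 32.89 regardless of where D sits on A1. So M lies on both circle(G, 84.52) and circle(U, 32.89); the below-GN intersection is M = (76.09, -36.80). D is the foot of the tangent from M: D = (53.57, -14.35).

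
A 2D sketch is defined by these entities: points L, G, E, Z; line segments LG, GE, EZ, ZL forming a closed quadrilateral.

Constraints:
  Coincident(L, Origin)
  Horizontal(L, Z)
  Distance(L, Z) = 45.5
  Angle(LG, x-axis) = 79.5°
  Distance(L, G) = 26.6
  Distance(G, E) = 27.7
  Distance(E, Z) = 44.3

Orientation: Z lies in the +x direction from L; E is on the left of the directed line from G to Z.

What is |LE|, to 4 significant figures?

49.71

Checks: |GE| = 27.70 ✓; |EZ| = 44.30 ✓.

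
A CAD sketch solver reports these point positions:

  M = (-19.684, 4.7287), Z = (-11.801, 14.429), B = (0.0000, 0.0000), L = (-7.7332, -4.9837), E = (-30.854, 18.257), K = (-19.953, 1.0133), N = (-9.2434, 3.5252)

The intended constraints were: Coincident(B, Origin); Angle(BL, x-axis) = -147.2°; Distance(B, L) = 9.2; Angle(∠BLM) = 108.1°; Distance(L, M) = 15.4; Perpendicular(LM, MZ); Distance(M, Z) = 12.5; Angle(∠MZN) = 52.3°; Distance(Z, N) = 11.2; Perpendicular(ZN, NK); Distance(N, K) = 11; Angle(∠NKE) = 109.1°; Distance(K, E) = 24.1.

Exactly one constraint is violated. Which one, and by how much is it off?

Distance(K, E) = 24.1 — off by 3.70.

B = (0.00, 0.00) ✓; BL at -147.2° ✓; |BL| = 9.200 ✓; ∠BLM = 108.1° ✓; |LM| = 15.40 ✓; ∠(LM, MZ) = 90.00° ✓; |MZ| = 12.50 ✓; ∠MZN = 52.30° ✓; |ZN| = 11.20 ✓; ∠(ZN, NK) = 90.00° ✓; |NK| = 11.00 ✓; ∠NKE = 109.1° ✓; |KE| = 20.40 ✗.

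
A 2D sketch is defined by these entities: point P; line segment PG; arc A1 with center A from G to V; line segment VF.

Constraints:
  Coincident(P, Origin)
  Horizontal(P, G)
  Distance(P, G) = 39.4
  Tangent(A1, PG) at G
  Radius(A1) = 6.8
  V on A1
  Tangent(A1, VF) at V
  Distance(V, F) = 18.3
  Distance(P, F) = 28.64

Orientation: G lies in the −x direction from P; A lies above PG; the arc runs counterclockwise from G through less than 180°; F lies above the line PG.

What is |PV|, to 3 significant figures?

34.1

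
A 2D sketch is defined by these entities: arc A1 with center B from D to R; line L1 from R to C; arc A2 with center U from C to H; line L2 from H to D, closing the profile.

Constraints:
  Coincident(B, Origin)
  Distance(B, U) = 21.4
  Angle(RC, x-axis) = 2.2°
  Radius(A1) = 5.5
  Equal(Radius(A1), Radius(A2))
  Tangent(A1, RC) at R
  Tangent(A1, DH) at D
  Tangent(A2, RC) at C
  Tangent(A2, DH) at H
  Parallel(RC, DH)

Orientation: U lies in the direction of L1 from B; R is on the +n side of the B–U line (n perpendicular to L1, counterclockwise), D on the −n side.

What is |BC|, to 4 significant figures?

22.10

The slot axis is L1's direction at 2.2°, so u = (cos 2.2°, sin 2.2°) = (0.9993, 0.03839) and n = (−sin 2.2°, cos 2.2°) = (-0.03839, 0.9993). B is at the origin and U lies 21.4 along u from B, so U = 21.4·u = (21.38, 0.8215). Tangency of A1 to both parallel lines with radius 5.5 puts R and D at B ± 5.5·n: R = (-0.2111, 5.496), D = (0.2111, -5.496). Equal radii place C and H the same way about U: C = U + 5.5·n = (21.17, 6.317), H = U − 5.5·n = (21.60, -4.674). Then |BC| = |C − B| = 22.10.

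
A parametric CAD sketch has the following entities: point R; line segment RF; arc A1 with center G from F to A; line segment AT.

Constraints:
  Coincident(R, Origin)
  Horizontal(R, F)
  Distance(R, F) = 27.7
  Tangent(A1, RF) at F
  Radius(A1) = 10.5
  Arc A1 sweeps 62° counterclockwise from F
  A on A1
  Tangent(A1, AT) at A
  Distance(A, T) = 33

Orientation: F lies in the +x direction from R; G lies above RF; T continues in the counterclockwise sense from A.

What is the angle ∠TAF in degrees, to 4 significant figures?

149.0°

R is at the origin; RF is horizontal with |RF| = 27.7 and F on the +x side, so F = (27.70, 0.000). The tangent condition forces GF to be normal to RF, so G = F + (0, 10.5) = (27.70, 10.50). On A1, F sits at bearing -90° from G; a 62° counterclockwise sweep puts A at bearing -28°, so A = G + 10.5·(cos -28°, sin -28°) = (36.97, 5.571). Since A1 is tangent to AT there, GA ⟂ AT, so AT runs along (−sin -28°, cos -28°); with |AT| = 33.0, T = (52.46, 34.71). Then cos ∠TAF = AT·AF / (|AT||AF|), giving 149.0°.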